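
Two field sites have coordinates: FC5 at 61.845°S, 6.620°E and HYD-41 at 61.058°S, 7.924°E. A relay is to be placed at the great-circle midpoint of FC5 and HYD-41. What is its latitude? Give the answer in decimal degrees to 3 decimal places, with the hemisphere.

61.453°S

Bx = cos φ₂ cos Δλ = 0.483799,  By = cos φ₂ sin Δλ = 0.011013
φₘ = atan2(sin φ₁ + sin φ₂, √((cos φ₁ + Bx)² + By²)) = -61.45306°
λₘ = λ₁ + atan2(By, cos φ₁ + Bx) = 7.28023°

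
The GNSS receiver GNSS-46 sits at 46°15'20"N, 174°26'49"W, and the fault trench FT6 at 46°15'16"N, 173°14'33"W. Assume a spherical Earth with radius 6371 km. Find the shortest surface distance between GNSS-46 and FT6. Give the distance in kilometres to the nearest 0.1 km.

GNSS-46: φ = +46.25556°, λ = -174.44694°
FT6: φ = +46.25444°, λ = -173.24250°
Δφ = -0.0011°,  Δλ = 1.2044°
a = sin²(Δφ/2) + cos φ₁ cos φ₂ sin²(Δλ/2) = 0.000053
c = 2·arcsin(√a) = 0.014535 rad = 0.8328°
d = R·c = 6371 × 0.014535 = 92.6 km

92.6 km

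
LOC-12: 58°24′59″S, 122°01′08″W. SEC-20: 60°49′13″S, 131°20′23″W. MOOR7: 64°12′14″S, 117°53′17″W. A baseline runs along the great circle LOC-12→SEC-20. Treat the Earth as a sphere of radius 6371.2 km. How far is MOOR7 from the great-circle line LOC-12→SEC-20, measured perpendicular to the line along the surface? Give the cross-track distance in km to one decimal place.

660.0 km

LOC-12: φ = -58.41639°, λ = -122.01889°
SEC-20: φ = -60.82028°, λ = -131.33972°
MOOR7: φ = -64.20389°, λ = -117.88806°
δ₁₃ = central angle LOC-12→MOOR7 = 0.106722 rad  (haversine)
θ₁₃ = bearing LOC-12→MOOR7 = 162.885°,  θ₁₂ = bearing LOC-12→SEC-20 = 239.011°
dₓₜ = R·arcsin(sin δ₁₃ · sin(θ₁₃ − θ₁₂)) = 6371.2·arcsin(0.10652·sin(-76.125°)) = -660.034 km
|dₓₜ| = 660.034 km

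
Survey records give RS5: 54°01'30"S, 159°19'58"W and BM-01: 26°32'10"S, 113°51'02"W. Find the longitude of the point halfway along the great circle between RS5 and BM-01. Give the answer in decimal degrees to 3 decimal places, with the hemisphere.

RS5: φ = -54.02500°, λ = -159.33278°
BM-01: φ = -26.53611°, λ = -113.85056°
Bx = cos φ₂ cos Δλ = 0.627269,  By = cos φ₂ sin Δλ = 0.637917
φₘ = atan2(sin φ₁ + sin φ₂, √((cos φ₁ + Bx)² + By²)) = -42.47301°
λₘ = λ₁ + atan2(By, cos φ₁ + Bx) = -131.62594°

131.626°W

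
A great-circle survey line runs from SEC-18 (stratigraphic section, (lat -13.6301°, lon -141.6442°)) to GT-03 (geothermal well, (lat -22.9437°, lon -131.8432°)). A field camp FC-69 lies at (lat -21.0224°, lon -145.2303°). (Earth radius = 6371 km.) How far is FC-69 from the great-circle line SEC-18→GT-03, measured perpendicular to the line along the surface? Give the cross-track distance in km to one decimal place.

838.6 km

δ₁₃ = central angle SEC-18→FC-69 = 0.142161 rad  (haversine)
θ₁₃ = bearing SEC-18→FC-69 = 204.336°,  θ₁₂ = bearing SEC-18→GT-03 = 136.468°
dₓₜ = R·arcsin(sin δ₁₃ · sin(θ₁₃ − θ₁₂)) = 6371·arcsin(0.14168·sin(67.868°)) = 838.567 km
|dₓₜ| = 838.567 km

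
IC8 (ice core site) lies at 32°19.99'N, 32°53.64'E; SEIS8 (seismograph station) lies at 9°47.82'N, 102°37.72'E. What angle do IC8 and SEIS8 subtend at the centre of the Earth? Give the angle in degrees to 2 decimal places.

67.70°

IC8: φ = +32.33317°, λ = +32.89400°
SEIS8: φ = +9.79700°, λ = +102.62867°
Δφ = -22.5362°,  Δλ = 69.7347°
a = sin²(Δφ/2) + cos φ₁ cos φ₂ sin²(Δλ/2) = 0.310298
c = 2·arcsin(√a) = 1.181644 rad = 67.7032°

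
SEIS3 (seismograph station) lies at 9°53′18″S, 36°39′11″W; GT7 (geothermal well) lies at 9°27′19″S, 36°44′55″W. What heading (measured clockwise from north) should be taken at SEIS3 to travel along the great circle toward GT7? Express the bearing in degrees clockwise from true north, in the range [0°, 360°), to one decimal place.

347.7°

SEIS3: φ = -9.88833°, λ = -36.65306°
GT7: φ = -9.45528°, λ = -36.74861°
Δλ = -0.0956°
y = sin Δλ · cos φ₂ = -0.001645
x = cos φ₁ sin φ₂ − sin φ₁ cos φ₂ cos Δλ = 0.007558
θ = atan2(y, x) = -12.2798° → 347.7202° (mod 360°)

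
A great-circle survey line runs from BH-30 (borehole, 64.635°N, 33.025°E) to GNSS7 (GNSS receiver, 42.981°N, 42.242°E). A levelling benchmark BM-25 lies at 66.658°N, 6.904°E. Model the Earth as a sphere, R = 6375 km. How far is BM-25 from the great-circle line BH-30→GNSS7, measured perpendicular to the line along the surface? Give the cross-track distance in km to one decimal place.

δ₁₃ = central angle BH-30→BM-25 = 0.189804 rad  (haversine)
θ₁₃ = bearing BH-30→BM-25 = 292.391°,  θ₁₂ = bearing BH-30→GNSS7 = 161.992°
dₓₜ = R·arcsin(sin δ₁₃ · sin(θ₁₃ − θ₁₂)) = 6375·arcsin(0.18867·sin(130.399°)) = 919.134 km
|dₓₜ| = 919.134 km

919.1 km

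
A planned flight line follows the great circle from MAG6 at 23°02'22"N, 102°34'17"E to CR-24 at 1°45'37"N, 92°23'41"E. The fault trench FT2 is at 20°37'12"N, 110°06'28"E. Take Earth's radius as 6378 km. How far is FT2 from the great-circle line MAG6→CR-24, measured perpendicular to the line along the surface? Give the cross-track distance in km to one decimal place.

814.4 km

MAG6: φ = +23.03944°, λ = +102.57139°
CR-24: φ = +1.76028°, λ = +92.39472°
FT2: φ = +20.62000°, λ = +110.10778°
δ₁₃ = central angle MAG6→FT2 = 0.129174 rad  (haversine)
θ₁₃ = bearing MAG6→FT2 = 107.647°,  θ₁₂ = bearing MAG6→CR-24 = 206.336°
dₓₜ = R·arcsin(sin δ₁₃ · sin(θ₁₃ − θ₁₂)) = 6378·arcsin(0.12882·sin(-98.689°)) = -814.366 km
|dₓₜ| = 814.366 km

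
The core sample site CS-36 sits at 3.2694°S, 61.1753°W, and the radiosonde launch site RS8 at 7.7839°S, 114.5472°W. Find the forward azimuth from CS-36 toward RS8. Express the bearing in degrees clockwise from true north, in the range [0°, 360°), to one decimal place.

262.7°

Δλ = -53.3719°
y = sin Δλ · cos φ₂ = -0.795130
x = cos φ₁ sin φ₂ − sin φ₁ cos φ₂ cos Δλ = -0.101505
θ = atan2(y, x) = -97.2749° → 262.7251° (mod 360°)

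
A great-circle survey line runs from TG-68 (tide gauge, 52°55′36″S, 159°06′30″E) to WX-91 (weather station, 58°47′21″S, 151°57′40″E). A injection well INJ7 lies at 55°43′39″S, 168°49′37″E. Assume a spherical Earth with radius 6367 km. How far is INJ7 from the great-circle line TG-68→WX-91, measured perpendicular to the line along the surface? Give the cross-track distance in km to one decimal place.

TG-68: φ = -52.92667°, λ = +159.10833°
WX-91: φ = -58.78917°, λ = +151.96111°
INJ7: φ = -55.72750°, λ = +168.82694°
δ₁₃ = central angle TG-68→INJ7 = 0.110206 rad  (haversine)
θ₁₃ = bearing TG-68→INJ7 = 120.193°,  θ₁₂ = bearing TG-68→WX-91 = 211.465°
dₓₜ = R·arcsin(sin δ₁₃ · sin(θ₁₃ − θ₁₂)) = 6367·arcsin(0.10998·sin(-91.272°)) = -701.505 km
|dₓₜ| = 701.505 km

701.5 km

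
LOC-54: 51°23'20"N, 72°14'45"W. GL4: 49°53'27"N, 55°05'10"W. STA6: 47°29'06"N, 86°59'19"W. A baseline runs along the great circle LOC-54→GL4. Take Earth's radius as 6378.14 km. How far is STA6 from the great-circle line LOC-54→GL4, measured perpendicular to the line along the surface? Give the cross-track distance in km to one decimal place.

LOC-54: φ = +51.38889°, λ = -72.24583°
GL4: φ = +49.89083°, λ = -55.08611°
STA6: φ = +47.48500°, λ = -86.98861°
δ₁₃ = central angle LOC-54→STA6 = 0.180265 rad  (haversine)
θ₁₃ = bearing LOC-54→STA6 = 253.574°,  θ₁₂ = bearing LOC-54→GL4 = 91.125°
dₓₜ = R·arcsin(sin δ₁₃ · sin(θ₁₃ − θ₁₂)) = 6378.14·arcsin(0.17929·sin(162.449°)) = 345.011 km
|dₓₜ| = 345.011 km

345.0 km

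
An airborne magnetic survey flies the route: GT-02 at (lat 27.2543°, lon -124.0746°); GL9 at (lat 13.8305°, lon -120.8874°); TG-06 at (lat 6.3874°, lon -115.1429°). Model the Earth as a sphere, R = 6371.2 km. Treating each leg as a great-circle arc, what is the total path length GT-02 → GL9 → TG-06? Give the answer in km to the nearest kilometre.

2568 km

GT-02→GL9: c = 0.239973 rad, d = 1528.92 km
GL9→TG-06: c = 0.163104 rad, d = 1039.17 km
Total = 1528.92 + 1039.17 = 2568.09 km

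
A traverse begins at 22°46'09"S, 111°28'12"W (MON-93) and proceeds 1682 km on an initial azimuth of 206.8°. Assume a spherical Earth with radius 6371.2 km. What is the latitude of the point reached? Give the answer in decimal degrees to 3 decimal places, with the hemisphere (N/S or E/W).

36.042°S

MON-93: φ = -22.76917°, λ = -111.47000°
δ = d/R = 1682/6371.2 = 0.264001 rad
φ₂ = arcsin(sin φ₁ cos δ + cos φ₁ sin δ cos θ)
   = arcsin(-0.38702·0.96535 + 0.92207·0.26094·-0.89259) = -36.04180°
λ₂ = λ₁ + atan2(sin θ sin δ cos φ₁, cos δ − sin φ₁ sin φ₂) = -119.83656°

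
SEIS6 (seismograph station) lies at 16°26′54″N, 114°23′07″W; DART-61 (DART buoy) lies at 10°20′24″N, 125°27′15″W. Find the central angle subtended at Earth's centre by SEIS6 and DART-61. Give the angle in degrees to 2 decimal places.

SEIS6: φ = +16.44833°, λ = -114.38528°
DART-61: φ = +10.34000°, λ = -125.45417°
Δφ = -6.1083°,  Δλ = -11.0689°
a = sin²(Δφ/2) + cos φ₁ cos φ₂ sin²(Δλ/2) = 0.011615
c = 2·arcsin(√a) = 0.215962 rad = 12.3737°

12.37°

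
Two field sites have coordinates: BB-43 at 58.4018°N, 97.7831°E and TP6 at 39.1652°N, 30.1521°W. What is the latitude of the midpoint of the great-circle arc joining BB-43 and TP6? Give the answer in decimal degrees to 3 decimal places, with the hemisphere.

67.535°N

Bx = cos φ₂ cos Δλ = -0.476648,  By = cos φ₂ sin Δλ = -0.611506
φₘ = atan2(sin φ₁ + sin φ₂, √((cos φ₁ + Bx)² + By²)) = 67.53528°
λₘ = λ₁ + atan2(By, cos φ₁ + Bx) = 12.20712°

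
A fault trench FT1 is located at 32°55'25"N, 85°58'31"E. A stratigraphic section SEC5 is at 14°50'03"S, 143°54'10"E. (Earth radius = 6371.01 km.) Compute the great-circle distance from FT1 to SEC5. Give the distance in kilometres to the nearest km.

8122 km

FT1: φ = +32.92361°, λ = +85.97528°
SEC5: φ = -14.83417°, λ = +143.90278°
Δφ = -47.7578°,  Δλ = 57.9275°
a = sin²(Δφ/2) + cos φ₁ cos φ₂ sin²(Δλ/2) = 0.354148
c = 2·arcsin(√a) = 1.274789 rad = 73.0400°
d = R·c = 6371.01 × 1.274789 = 8121.7 km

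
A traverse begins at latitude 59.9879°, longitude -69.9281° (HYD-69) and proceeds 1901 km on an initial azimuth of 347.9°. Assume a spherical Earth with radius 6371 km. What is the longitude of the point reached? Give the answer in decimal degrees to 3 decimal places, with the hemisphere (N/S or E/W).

δ = d/R = 1901/6371 = 0.298383 rad
φ₂ = arcsin(sin φ₁ cos δ + cos φ₁ sin δ cos θ)
   = arcsin(0.86592·0.95581 + 0.50018·0.29398·0.97778) = 76.27171°
λ₂ = λ₁ + atan2(sin θ sin δ cos φ₁, cos δ − sin φ₁ sin φ₂) = -84.97817°

84.978°W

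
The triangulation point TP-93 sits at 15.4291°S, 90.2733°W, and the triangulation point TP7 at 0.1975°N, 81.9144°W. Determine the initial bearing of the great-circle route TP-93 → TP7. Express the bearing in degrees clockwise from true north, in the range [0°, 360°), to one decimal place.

Δλ = 8.3589°
y = sin Δλ · cos φ₂ = 0.145372
x = cos φ₁ sin φ₂ − sin φ₁ cos φ₂ cos Δλ = 0.266541
θ = atan2(y, x) = 28.6082° → 28.6082° (mod 360°)

28.6°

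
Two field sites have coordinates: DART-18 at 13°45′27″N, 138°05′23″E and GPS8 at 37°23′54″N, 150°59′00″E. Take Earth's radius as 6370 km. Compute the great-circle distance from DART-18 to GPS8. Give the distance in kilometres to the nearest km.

DART-18: φ = +13.75750°, λ = +138.08972°
GPS8: φ = +37.39833°, λ = +150.98333°
Δφ = 23.6408°,  Δλ = 12.8936°
a = sin²(Δφ/2) + cos φ₁ cos φ₂ sin²(Δλ/2) = 0.051689
c = 2·arcsin(√a) = 0.458718 rad = 26.2826°
d = R·c = 6370 × 0.458718 = 2922.0 km

2922 km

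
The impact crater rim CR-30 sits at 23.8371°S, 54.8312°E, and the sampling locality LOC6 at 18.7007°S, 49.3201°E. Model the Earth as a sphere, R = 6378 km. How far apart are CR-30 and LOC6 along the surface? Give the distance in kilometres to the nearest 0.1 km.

Δφ = 5.1364°,  Δλ = -5.5111°
a = sin²(Δφ/2) + cos φ₁ cos φ₂ sin²(Δλ/2) = 0.004010
c = 2·arcsin(√a) = 0.126738 rad = 7.2615°
d = R·c = 6378 × 0.126738 = 808.3 km

808.3 km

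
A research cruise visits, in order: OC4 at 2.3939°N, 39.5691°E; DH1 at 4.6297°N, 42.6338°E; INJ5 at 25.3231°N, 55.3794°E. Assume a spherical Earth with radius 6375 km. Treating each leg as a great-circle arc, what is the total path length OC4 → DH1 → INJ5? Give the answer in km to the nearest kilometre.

3096 km

OC4→DH1: c = 0.066126 rad, d = 421.56 km
DH1→INJ5: c = 0.419520 rad, d = 2674.44 km
Total = 421.56 + 2674.44 = 3096.00 km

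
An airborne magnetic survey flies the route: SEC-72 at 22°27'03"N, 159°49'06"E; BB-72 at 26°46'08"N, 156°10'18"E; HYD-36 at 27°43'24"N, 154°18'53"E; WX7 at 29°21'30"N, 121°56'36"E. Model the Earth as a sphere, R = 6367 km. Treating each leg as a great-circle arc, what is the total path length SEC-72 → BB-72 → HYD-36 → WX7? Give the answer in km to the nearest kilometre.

3972 km

SEC-72: φ = +22.45083°, λ = +159.81833°
BB-72: φ = +26.76889°, λ = +156.17167°
HYD-36: φ = +27.72333°, λ = +154.31472°
WX7: φ = +29.35833°, λ = +121.94333°
SEC-72→BB-72: c = 0.095002 rad, d = 604.88 km
BB-72→HYD-36: c = 0.033282 rad, d = 211.91 km
HYD-36→WX7: c = 0.495575 rad, d = 3155.33 km
Total = 604.88 + 211.91 + 3155.33 = 3972.11 km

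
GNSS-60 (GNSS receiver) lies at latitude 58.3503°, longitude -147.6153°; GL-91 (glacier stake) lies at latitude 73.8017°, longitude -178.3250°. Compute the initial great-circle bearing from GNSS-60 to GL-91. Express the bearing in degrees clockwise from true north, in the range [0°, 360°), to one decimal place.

Δλ = -30.7097°
y = sin Δλ · cos φ₂ = -0.142463
x = cos φ₁ sin φ₂ − sin φ₁ cos φ₂ cos Δλ = 0.299723
θ = atan2(y, x) = -25.4225° → 334.5775° (mod 360°)

334.6°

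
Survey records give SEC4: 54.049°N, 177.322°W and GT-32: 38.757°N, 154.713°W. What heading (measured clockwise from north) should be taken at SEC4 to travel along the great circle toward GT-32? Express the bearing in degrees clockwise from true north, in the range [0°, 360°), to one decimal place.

125.7°

Δλ = 22.6090°
y = sin Δλ · cos φ₂ = 0.299790
x = cos φ₁ sin φ₂ − sin φ₁ cos φ₂ cos Δλ = -0.215225
θ = atan2(y, x) = 125.6753° → 125.6753° (mod 360°)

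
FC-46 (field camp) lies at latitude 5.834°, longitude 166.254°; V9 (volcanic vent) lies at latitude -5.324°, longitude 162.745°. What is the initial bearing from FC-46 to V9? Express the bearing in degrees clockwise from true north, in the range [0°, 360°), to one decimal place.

197.5°

Δλ = -3.5090°
y = sin Δλ · cos φ₂ = -0.060941
x = cos φ₁ sin φ₂ − sin φ₁ cos φ₂ cos Δλ = -0.193325
θ = atan2(y, x) = -162.5038° → 197.4962° (mod 360°)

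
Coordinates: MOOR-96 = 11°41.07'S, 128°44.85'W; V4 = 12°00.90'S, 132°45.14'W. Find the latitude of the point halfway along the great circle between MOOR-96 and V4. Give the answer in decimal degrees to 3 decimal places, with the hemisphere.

11.857°S

MOOR-96: φ = -11.68450°, λ = -128.74750°
V4: φ = -12.01500°, λ = -132.75233°
Bx = cos φ₂ cos Δλ = 0.975705,  By = cos φ₂ sin Δλ = -0.068311
φₘ = atan2(sin φ₁ + sin φ₂, √((cos φ₁ + Bx)² + By²)) = -11.85679°
λₘ = λ₁ + atan2(By, cos φ₁ + Bx) = -130.74870°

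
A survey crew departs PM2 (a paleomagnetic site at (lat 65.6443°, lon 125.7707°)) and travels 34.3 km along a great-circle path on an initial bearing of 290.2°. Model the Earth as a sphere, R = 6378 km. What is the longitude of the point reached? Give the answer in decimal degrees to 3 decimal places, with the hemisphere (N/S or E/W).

125.067°E

δ = d/R = 34.3/6378 = 0.005378 rad
φ₂ = arcsin(sin φ₁ cos δ + cos φ₁ sin δ cos θ)
   = arcsin(0.91100·0.99999 + 0.41240·0.00538·0.34530) = 65.74908°
λ₂ = λ₁ + atan2(sin θ sin δ cos φ₁, cos δ − sin φ₁ sin φ₂) = 125.06664°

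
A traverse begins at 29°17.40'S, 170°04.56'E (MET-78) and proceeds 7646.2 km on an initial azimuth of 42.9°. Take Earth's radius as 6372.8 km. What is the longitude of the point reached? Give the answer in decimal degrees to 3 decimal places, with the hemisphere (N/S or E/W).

145.627°W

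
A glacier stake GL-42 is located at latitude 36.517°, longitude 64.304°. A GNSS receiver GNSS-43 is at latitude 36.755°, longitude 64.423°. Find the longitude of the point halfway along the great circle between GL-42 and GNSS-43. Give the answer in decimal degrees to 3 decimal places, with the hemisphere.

Bx = cos φ₂ cos Δλ = 0.801200,  By = cos φ₂ sin Δλ = 0.001664
φₘ = atan2(sin φ₁ + sin φ₂, √((cos φ₁ + Bx)² + By²)) = 36.63601°
λₘ = λ₁ + atan2(By, cos φ₁ + Bx) = 64.36341°

64.363°E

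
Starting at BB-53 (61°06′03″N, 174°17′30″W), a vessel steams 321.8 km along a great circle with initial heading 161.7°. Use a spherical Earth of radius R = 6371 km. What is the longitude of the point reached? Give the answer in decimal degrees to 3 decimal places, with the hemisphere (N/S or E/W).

172.561°W

BB-53: φ = +61.10083°, λ = -174.29167°
δ = d/R = 321.8/6371 = 0.050510 rad
φ₂ = arcsin(sin φ₁ cos δ + cos φ₁ sin δ cos θ)
   = arcsin(0.87547·0.99872 + 0.48327·0.05049·-0.94943) = 58.34127°
λ₂ = λ₁ + atan2(sin θ sin δ cos φ₁, cos δ − sin φ₁ sin φ₂) = -172.56082°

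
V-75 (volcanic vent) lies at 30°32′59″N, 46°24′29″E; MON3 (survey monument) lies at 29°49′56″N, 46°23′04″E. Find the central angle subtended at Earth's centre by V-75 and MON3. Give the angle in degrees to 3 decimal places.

0.718°

V-75: φ = +30.54972°, λ = +46.40806°
MON3: φ = +29.83222°, λ = +46.38444°
Δφ = -0.7175°,  Δλ = -0.0236°
a = sin²(Δφ/2) + cos φ₁ cos φ₂ sin²(Δλ/2) = 0.000039
c = 2·arcsin(√a) = 0.012528 rad = 0.7178°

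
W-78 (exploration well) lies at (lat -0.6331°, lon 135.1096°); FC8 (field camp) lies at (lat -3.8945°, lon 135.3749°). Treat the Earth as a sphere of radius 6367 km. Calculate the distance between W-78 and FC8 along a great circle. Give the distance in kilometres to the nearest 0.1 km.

363.6 km

Δφ = -3.2614°,  Δλ = 0.2653°
a = sin²(Δφ/2) + cos φ₁ cos φ₂ sin²(Δλ/2) = 0.000815
c = 2·arcsin(√a) = 0.057110 rad = 3.2722°
d = R·c = 6367 × 0.057110 = 363.6 km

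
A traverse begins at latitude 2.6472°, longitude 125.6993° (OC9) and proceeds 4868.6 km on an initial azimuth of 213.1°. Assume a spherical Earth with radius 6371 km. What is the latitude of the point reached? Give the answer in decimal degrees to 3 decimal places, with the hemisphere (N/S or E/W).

δ = d/R = 4868.6/6371 = 0.764181 rad
φ₂ = arcsin(sin φ₁ cos δ + cos φ₁ sin δ cos θ)
   = arcsin(0.04619·0.72195 + 0.99893·0.69195·-0.83772) = -33.07209°
λ₂ = λ₁ + atan2(sin θ sin δ cos φ₁, cos δ − sin φ₁ sin φ₂) = 98.89587°

33.072°S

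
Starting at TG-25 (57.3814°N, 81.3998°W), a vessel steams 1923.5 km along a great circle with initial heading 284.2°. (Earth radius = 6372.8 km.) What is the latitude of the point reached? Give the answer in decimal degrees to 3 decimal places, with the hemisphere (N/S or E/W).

57.513°N

δ = d/R = 1923.5/6372.8 = 0.301830 rad
φ₂ = arcsin(sin φ₁ cos δ + cos φ₁ sin δ cos θ)
   = arcsin(0.84228·0.95479 + 0.53904·0.29727·0.24531) = 57.51262°
λ₂ = λ₁ + atan2(sin θ sin δ cos φ₁, cos δ − sin φ₁ sin φ₂) = -113.84842°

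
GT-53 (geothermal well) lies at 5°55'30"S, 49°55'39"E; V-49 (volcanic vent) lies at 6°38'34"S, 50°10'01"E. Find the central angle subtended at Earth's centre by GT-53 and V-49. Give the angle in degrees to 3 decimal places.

GT-53: φ = -5.92500°, λ = +49.92750°
V-49: φ = -6.64278°, λ = +50.16694°
Δφ = -0.7178°,  Δλ = 0.2394°
a = sin²(Δφ/2) + cos φ₁ cos φ₂ sin²(Δλ/2) = 0.000044
c = 2·arcsin(√a) = 0.013198 rad = 0.7562°

0.756°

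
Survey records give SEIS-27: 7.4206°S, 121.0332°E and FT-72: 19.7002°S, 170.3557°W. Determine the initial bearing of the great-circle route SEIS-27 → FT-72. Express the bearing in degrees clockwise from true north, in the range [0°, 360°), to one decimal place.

108.3°

Δλ = 68.6111°
y = sin Δλ · cos φ₂ = 0.876627
x = cos φ₁ sin φ₂ − sin φ₁ cos φ₂ cos Δλ = -0.289931
θ = atan2(y, x) = 108.3008° → 108.3008° (mod 360°)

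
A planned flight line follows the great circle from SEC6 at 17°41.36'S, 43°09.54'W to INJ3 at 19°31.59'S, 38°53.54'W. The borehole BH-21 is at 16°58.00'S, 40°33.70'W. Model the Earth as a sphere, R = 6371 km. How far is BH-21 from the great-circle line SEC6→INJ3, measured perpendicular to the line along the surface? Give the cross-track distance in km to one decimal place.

SEC6: φ = -17.68933°, λ = -43.15900°
INJ3: φ = -19.52650°, λ = -38.89233°
BH-21: φ = -16.96667°, λ = -40.56167°
δ₁₃ = central angle SEC6→BH-21 = 0.045075 rad  (haversine)
θ₁₃ = bearing SEC6→BH-21 = 74.140°,  θ₁₂ = bearing SEC6→INJ3 = 115.104°
dₓₜ = R·arcsin(sin δ₁₃ · sin(θ₁₃ − θ₁₂)) = 6371·arcsin(0.04506·sin(-40.964°)) = -188.228 km
|dₓₜ| = 188.228 km

188.2 km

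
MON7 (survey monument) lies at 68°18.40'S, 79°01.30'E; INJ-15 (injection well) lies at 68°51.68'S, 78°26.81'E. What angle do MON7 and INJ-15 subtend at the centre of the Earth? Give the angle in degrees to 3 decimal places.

MON7: φ = -68.30667°, λ = +79.02167°
INJ-15: φ = -68.86133°, λ = +78.44683°
Δφ = -0.5547°,  Δλ = -0.5748°
a = sin²(Δφ/2) + cos φ₁ cos φ₂ sin²(Δλ/2) = 0.000027
c = 2·arcsin(√a) = 0.010351 rad = 0.5930°

0.593°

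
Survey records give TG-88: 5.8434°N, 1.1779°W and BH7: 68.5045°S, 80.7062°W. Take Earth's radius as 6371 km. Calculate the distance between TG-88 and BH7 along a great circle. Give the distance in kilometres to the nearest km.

Δφ = -74.3479°,  Δλ = -79.5283°
a = sin²(Δφ/2) + cos φ₁ cos φ₂ sin²(Δλ/2) = 0.514238
c = 2·arcsin(√a) = 1.599277 rad = 91.6318°
d = R·c = 6371 × 1.599277 = 10189.0 km

10189 km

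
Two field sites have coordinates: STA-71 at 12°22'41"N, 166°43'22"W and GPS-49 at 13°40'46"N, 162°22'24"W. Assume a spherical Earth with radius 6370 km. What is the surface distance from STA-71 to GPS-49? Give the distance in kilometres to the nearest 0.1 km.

STA-71: φ = +12.37806°, λ = -166.72278°
GPS-49: φ = +13.67944°, λ = -162.37333°
Δφ = 1.3014°,  Δλ = 4.3494°
a = sin²(Δφ/2) + cos φ₁ cos φ₂ sin²(Δλ/2) = 0.001496
c = 2·arcsin(√a) = 0.077365 rad = 4.4327°
d = R·c = 6370 × 0.077365 = 492.8 km

492.8 km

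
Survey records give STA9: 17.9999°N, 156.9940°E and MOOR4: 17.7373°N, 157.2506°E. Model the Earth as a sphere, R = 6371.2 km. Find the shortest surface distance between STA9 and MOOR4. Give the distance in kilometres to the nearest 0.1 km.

39.9 km

Δφ = -0.2626°,  Δλ = 0.2566°
a = sin²(Δφ/2) + cos φ₁ cos φ₂ sin²(Δλ/2) = 0.000010
c = 2·arcsin(√a) = 0.006259 rad = 0.3586°
d = R·c = 6371.2 × 0.006259 = 39.9 km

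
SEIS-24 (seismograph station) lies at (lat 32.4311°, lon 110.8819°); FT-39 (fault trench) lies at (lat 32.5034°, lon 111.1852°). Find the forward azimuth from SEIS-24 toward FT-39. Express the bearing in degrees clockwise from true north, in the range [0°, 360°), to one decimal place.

74.1°

Δλ = 0.3033°
y = sin Δλ · cos φ₂ = 0.004464
x = cos φ₁ sin φ₂ − sin φ₁ cos φ₂ cos Δλ = 0.001268
θ = atan2(y, x) = 74.1416° → 74.1416° (mod 360°)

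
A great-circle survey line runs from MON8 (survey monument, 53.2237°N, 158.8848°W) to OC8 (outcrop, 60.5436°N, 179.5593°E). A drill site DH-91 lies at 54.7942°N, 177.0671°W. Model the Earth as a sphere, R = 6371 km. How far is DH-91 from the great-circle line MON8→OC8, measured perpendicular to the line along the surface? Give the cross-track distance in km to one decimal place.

δ₁₃ = central angle MON8→DH-91 = 0.187945 rad  (haversine)
θ₁₃ = bearing MON8→DH-91 = 285.670°,  θ₁₂ = bearing MON8→OC8 = 310.618°
dₓₜ = R·arcsin(sin δ₁₃ · sin(θ₁₃ − θ₁₂)) = 6371·arcsin(0.18684·sin(-24.948°)) = -502.616 km
|dₓₜ| = 502.616 km

502.6 km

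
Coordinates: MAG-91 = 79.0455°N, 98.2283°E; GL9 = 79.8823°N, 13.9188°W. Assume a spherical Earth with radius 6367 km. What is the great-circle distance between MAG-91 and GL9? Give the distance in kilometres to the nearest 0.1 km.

1940.3 km

Δφ = 0.8368°,  Δλ = -112.1471°
a = sin²(Δφ/2) + cos φ₁ cos φ₂ sin²(Δλ/2) = 0.023037
c = 2·arcsin(√a) = 0.304737 rad = 17.4601°
d = R·c = 6367 × 0.304737 = 1940.3 km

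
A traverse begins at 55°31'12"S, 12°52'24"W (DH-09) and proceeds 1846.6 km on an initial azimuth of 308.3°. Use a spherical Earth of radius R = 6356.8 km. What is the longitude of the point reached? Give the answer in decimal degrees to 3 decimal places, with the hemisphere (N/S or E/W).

30.948°W

DH-09: φ = -55.52000°, λ = -12.87333°
δ = d/R = 1846.6/6356.8 = 0.290492 rad
φ₂ = arcsin(sin φ₁ cos δ + cos φ₁ sin δ cos θ)
   = arcsin(-0.82432·0.95810 + 0.56612·0.28642·0.61978) = -43.57395°
λ₂ = λ₁ + atan2(sin θ sin δ cos φ₁, cos δ − sin φ₁ sin φ₂) = -30.94821°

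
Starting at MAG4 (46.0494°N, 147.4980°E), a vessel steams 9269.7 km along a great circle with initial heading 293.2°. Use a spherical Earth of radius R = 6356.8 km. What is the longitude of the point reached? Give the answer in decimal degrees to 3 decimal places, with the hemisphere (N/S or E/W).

44.915°E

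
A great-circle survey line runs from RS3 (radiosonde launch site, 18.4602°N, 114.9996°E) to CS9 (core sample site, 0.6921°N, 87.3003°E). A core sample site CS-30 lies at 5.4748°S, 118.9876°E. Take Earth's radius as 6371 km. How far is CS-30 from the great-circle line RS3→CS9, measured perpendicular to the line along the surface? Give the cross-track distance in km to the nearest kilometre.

δ₁₃ = central angle RS3→CS-30 = 0.423345 rad  (haversine)
θ₁₃ = bearing RS3→CS-30 = 170.298°,  θ₁₂ = bearing RS3→CS9 = 239.951°
dₓₜ = R·arcsin(sin δ₁₃ · sin(θ₁₃ − θ₁₂)) = 6371·arcsin(0.41081·sin(-69.653°)) = -2519.104 km
|dₓₜ| = 2519.104 km

2519 km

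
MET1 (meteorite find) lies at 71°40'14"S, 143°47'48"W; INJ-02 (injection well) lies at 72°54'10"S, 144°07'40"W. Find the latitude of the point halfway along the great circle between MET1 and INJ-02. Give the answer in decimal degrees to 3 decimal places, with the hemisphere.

72.287°S

MET1: φ = -71.67056°, λ = -143.79667°
INJ-02: φ = -72.90278°, λ = -144.12778°
Bx = cos φ₂ cos Δλ = 0.293989,  By = cos φ₂ sin Δλ = -0.001699
φₘ = atan2(sin φ₁ + sin φ₂, √((cos φ₁ + Bx)² + By²)) = -72.28674°
λₘ = λ₁ + atan2(By, cos φ₁ + Bx) = -143.95665°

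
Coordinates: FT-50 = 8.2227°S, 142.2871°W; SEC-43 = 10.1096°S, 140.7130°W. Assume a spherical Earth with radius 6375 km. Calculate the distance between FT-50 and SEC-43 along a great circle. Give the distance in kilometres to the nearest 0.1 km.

Δφ = -1.8869°,  Δλ = 1.5741°
a = sin²(Δφ/2) + cos φ₁ cos φ₂ sin²(Δλ/2) = 0.000455
c = 2·arcsin(√a) = 0.042663 rad = 2.4444°
d = R·c = 6375 × 0.042663 = 272.0 km

272.0 km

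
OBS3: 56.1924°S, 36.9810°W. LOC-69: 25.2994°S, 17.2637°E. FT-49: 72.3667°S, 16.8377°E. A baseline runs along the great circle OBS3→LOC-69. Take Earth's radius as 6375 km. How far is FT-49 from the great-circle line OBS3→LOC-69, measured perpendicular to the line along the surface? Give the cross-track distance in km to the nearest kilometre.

δ₁₃ = central angle OBS3→FT-49 = 0.470434 rad  (haversine)
θ₁₃ = bearing OBS3→FT-49 = 147.356°,  θ₁₂ = bearing OBS3→LOC-69 = 74.666°
dₓₜ = R·arcsin(sin δ₁₃ · sin(θ₁₃ − θ₁₂)) = 6375·arcsin(0.45327·sin(72.689°)) = 2853.019 km
|dₓₜ| = 2853.019 km

2853 km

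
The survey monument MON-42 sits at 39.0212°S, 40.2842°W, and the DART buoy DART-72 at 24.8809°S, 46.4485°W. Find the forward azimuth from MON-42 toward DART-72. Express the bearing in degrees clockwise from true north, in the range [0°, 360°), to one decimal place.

338.0°

Δλ = -6.1643°
y = sin Δλ · cos φ₂ = -0.097413
x = cos φ₁ sin φ₂ − sin φ₁ cos φ₂ cos Δλ = 0.240995
θ = atan2(y, x) = -22.0092° → 337.9908° (mod 360°)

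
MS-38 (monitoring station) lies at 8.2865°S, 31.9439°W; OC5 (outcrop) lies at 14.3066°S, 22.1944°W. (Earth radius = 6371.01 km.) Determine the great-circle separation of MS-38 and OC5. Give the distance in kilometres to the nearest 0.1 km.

1255.8 km

Δφ = -6.0201°,  Δλ = 9.7495°
a = sin²(Δφ/2) + cos φ₁ cos φ₂ sin²(Δλ/2) = 0.009682
c = 2·arcsin(√a) = 0.197110 rad = 11.2936°
d = R·c = 6371.01 × 0.197110 = 1255.8 km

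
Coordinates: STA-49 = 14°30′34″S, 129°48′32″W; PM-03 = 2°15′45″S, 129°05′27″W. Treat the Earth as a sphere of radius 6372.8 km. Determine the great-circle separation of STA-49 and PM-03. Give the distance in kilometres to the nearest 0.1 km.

1364.5 km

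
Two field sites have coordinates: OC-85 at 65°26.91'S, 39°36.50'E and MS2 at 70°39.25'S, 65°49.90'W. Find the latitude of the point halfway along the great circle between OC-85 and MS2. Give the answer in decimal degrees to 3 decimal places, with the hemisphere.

76.139°S

OC-85: φ = -65.44850°, λ = +39.60833°
MS2: φ = -70.65417°, λ = -65.83167°
Bx = cos φ₂ cos Δλ = -0.088194,  By = cos φ₂ sin Δλ = -0.319314
φₘ = atan2(sin φ₁ + sin φ₂, √((cos φ₁ + Bx)² + By²)) = -76.13874°
λₘ = λ₁ + atan2(By, cos φ₁ + Bx) = -4.68252°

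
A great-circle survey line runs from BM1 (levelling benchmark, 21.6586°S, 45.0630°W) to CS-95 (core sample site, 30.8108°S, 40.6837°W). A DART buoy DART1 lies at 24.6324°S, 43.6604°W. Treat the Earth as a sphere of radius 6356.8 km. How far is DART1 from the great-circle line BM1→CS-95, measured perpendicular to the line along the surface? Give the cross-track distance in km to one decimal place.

δ₁₃ = central angle BM1→DART1 = 0.056572 rad  (haversine)
θ₁₃ = bearing BM1→DART1 = 156.827°,  θ₁₂ = bearing BM1→CS-95 = 157.710°
dₓₜ = R·arcsin(sin δ₁₃ · sin(θ₁₃ − θ₁₂)) = 6356.8·arcsin(0.05654·sin(-0.883°)) = -5.541 km
|dₓₜ| = 5.541 km

5.5 km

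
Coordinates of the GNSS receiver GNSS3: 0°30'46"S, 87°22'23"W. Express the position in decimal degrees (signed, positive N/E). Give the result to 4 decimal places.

-0.5128°, -87.3731°

lat: 0.5128° S → -0.5128°
lon: 87.3731° W → -87.3731°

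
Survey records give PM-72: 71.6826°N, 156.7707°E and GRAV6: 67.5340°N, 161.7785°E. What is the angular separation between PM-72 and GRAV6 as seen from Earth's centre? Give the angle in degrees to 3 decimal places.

4.497°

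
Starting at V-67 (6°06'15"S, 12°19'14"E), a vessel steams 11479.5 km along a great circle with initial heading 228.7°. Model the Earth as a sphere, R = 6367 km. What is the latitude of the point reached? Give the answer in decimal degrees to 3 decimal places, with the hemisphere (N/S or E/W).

37.893°S

V-67: φ = -6.10417°, λ = +12.32056°
δ = d/R = 11479.5/6367 = 1.802968 rad
φ₂ = arcsin(sin φ₁ cos δ + cos φ₁ sin δ cos θ)
   = arcsin(-0.10634·-0.23009 + 0.99433·0.97317·-0.66000) = -37.89267°
λ₂ = λ₁ + atan2(sin θ sin δ cos φ₁, cos δ − sin φ₁ sin φ₂) = -99.79389°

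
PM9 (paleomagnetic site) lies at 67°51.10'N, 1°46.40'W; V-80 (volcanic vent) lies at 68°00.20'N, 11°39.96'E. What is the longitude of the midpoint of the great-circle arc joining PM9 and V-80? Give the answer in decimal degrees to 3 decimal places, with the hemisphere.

PM9: φ = +67.85167°, λ = -1.77333°
V-80: φ = +68.00333°, λ = +11.66600°
Bx = cos φ₂ cos Δλ = 0.364296,  By = cos φ₂ sin Δλ = 0.087052
φₘ = atan2(sin φ₁ + sin φ₂, √((cos φ₁ + Bx)² + By²)) = 68.06469°
λₘ = λ₁ + atan2(By, cos φ₁ + Bx) = 4.92430°

4.924°E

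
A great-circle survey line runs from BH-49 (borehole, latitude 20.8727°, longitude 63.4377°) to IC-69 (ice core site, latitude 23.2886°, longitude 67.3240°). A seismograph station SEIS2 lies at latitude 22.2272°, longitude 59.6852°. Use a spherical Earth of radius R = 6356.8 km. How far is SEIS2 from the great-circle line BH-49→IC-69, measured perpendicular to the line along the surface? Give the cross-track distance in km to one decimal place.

δ₁₃ = central angle BH-49→SEIS2 = 0.065338 rad  (haversine)
θ₁₃ = bearing BH-49→SEIS2 = 291.893°,  θ₁₂ = bearing BH-49→IC-69 = 55.426°
dₓₜ = R·arcsin(sin δ₁₃ · sin(θ₁₃ − θ₁₂)) = 6356.8·arcsin(0.06529·sin(236.467°)) = -346.142 km
|dₓₜ| = 346.142 km

346.1 km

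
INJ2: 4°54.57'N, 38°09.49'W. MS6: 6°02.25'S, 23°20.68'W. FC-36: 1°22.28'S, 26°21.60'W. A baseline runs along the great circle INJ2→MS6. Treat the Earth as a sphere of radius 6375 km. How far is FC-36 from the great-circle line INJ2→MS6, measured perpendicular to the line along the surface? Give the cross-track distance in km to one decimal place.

INJ2: φ = +4.90950°, λ = -38.15817°
MS6: φ = -6.03750°, λ = -23.34467°
FC-36: φ = -1.37133°, λ = -26.36000°
δ₁₃ = central angle INJ2→FC-36 = 0.233100 rad  (haversine)
θ₁₃ = bearing INJ2→FC-36 = 117.761°,  θ₁₂ = bearing INJ2→MS6 = 126.344°
dₓₜ = R·arcsin(sin δ₁₃ · sin(θ₁₃ − θ₁₂)) = 6375·arcsin(0.23099·sin(-8.583°)) = -219.819 km
|dₓₜ| = 219.819 km

219.8 km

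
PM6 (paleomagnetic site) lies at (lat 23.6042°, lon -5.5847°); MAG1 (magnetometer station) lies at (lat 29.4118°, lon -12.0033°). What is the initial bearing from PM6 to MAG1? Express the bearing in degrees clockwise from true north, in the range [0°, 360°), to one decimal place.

Δλ = -6.4186°
y = sin Δλ · cos φ₂ = -0.097383
x = cos φ₁ sin φ₂ − sin φ₁ cos φ₂ cos Δλ = 0.103375
θ = atan2(y, x) = -43.2905° → 316.7095° (mod 360°)

316.7°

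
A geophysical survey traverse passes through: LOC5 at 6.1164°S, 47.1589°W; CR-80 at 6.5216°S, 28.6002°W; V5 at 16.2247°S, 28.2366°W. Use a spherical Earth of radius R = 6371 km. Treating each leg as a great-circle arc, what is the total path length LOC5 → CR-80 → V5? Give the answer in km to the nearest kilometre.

LOC5→CR-80: c = 0.322002 rad, d = 2051.48 km
CR-80→V5: c = 0.169465 rad, d = 1079.66 km
Total = 2051.48 + 1079.66 = 3131.14 km

3131 km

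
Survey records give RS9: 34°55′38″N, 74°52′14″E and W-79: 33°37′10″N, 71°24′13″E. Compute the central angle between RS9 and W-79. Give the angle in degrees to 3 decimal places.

3.149°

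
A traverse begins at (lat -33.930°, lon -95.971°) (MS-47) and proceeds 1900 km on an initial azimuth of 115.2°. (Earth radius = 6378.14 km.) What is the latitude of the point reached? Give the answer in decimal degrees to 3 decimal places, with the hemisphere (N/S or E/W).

39.590°S

δ = d/R = 1900/6378.14 = 0.297892 rad
φ₂ = arcsin(sin φ₁ cos δ + cos φ₁ sin δ cos θ)
   = arcsin(-0.55818·0.95596 + 0.82972·0.29351·-0.42578) = -39.58966°
λ₂ = λ₁ + atan2(sin θ sin δ cos φ₁, cos δ − sin φ₁ sin φ₂) = -75.81252°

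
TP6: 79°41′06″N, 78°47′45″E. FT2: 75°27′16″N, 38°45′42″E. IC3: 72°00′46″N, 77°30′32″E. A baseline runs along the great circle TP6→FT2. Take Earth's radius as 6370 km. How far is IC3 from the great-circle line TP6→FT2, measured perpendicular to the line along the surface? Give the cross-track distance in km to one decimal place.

844.0 km

TP6: φ = +79.68500°, λ = +78.79583°
FT2: φ = +75.45444°, λ = +38.76167°
IC3: φ = +72.01278°, λ = +77.50889°
δ₁₃ = central angle TP6→IC3 = 0.134010 rad  (haversine)
θ₁₃ = bearing TP6→IC3 = 182.976°,  θ₁₂ = bearing TP6→FT2 = 264.391°
dₓₜ = R·arcsin(sin δ₁₃ · sin(θ₁₃ − θ₁₂)) = 6370·arcsin(0.13361·sin(-81.415°)) = -844.022 km
|dₓₜ| = 844.022 km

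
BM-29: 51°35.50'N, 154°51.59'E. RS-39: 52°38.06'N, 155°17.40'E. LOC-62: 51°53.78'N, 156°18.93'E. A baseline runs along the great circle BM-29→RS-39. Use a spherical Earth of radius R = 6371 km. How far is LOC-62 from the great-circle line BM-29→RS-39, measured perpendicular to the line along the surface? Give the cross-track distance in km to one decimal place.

BM-29: φ = +51.59167°, λ = +154.85983°
RS-39: φ = +52.63433°, λ = +155.29000°
LOC-62: φ = +51.89633°, λ = +156.31550°
δ₁₃ = central angle BM-29→LOC-62 = 0.016605 rad  (haversine)
θ₁₃ = bearing BM-29→LOC-62 = 70.753°,  θ₁₂ = bearing BM-29→RS-39 = 14.048°
dₓₜ = R·arcsin(sin δ₁₃ · sin(θ₁₃ − θ₁₂)) = 6371·arcsin(0.01660·sin(56.705°)) = 88.424 km
|dₓₜ| = 88.424 km

88.4 km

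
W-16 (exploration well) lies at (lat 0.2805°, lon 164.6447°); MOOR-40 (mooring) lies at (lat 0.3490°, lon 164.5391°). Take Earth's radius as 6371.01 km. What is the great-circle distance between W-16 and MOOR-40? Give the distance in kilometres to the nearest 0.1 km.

Δφ = 0.0685°,  Δλ = -0.1056°
a = sin²(Δφ/2) + cos φ₁ cos φ₂ sin²(Δλ/2) = 0.000001
c = 2·arcsin(√a) = 0.002197 rad = 0.1259°
d = R·c = 6371.01 × 0.002197 = 14.0 km

14.0 km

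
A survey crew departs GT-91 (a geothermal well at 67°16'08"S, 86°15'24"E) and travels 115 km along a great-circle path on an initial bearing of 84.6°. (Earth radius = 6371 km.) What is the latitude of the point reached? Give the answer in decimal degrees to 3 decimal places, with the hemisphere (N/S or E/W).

67.150°S

GT-91: φ = -67.26889°, λ = +86.25667°
δ = d/R = 115/6371 = 0.018051 rad
φ₂ = arcsin(sin φ₁ cos δ + cos φ₁ sin δ cos θ)
   = arcsin(-0.92233·0.99984 + 0.38641·0.01805·0.09411) = -67.14958°
λ₂ = λ₁ + atan2(sin θ sin δ cos φ₁, cos δ − sin φ₁ sin φ₂) = 88.90892°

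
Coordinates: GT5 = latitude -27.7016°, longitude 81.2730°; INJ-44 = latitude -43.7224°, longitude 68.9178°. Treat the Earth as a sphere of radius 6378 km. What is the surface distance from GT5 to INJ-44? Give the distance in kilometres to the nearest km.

Δφ = -16.0208°,  Δλ = -12.3552°
a = sin²(Δφ/2) + cos φ₁ cos φ₂ sin²(Δλ/2) = 0.026829
c = 2·arcsin(√a) = 0.329073 rad = 18.8545°
d = R·c = 6378 × 0.329073 = 2098.8 km

2099 km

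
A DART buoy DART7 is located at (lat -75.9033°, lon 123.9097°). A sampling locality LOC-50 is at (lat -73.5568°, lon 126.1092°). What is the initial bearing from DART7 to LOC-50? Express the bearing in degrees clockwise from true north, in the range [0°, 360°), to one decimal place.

14.9°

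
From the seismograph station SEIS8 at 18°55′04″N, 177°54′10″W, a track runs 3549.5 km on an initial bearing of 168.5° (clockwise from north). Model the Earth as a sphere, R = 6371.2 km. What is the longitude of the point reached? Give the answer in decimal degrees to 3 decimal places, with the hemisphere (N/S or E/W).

171.706°W

SEIS8: φ = +18.91778°, λ = -177.90278°
δ = d/R = 3549.5/6371.2 = 0.557116 rad
φ₂ = arcsin(sin φ₁ cos δ + cos φ₁ sin δ cos θ)
   = arcsin(0.32421·0.84878 + 0.94598·0.52874·-0.97992) = -12.41287°
λ₂ = λ₁ + atan2(sin θ sin δ cos φ₁, cos δ − sin φ₁ sin φ₂) = -171.70637°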